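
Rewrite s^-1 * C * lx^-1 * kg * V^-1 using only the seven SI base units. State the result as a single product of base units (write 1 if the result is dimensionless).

s³·A²·cd⁻¹

C = A·s = s·A (charge = current × time).
lx = lm/m² (illuminance = luminous flux per area),
    = m⁻²·cd.
So lx⁻¹ = m²·cd⁻¹.
V = W/A (potential = power per current),
    = kg·m²·s⁻³·A⁻¹.
So V⁻¹ = kg⁻¹·m⁻²·s³·A.
Combining: s⁻¹·C·lx⁻¹·kg·V⁻¹ = s⁻¹ · (s·A) · (m²·cd⁻¹) · kg · (kg⁻¹·m⁻²·s³·A) = s³·A²·cd⁻¹.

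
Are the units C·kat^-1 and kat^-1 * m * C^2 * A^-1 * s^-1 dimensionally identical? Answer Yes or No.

No

Left side:
  C = A·s = s·A (charge = current × time).
  kat = mol/s = s⁻¹·mol (catalytic activity).
  So kat⁻¹ = s·mol⁻¹.
  Combining: C·kat⁻¹ = (s·A) · (s·mol⁻¹) = s²·A·mol⁻¹.
Right side:
  kat = mol/s = s⁻¹·mol (catalytic activity).
  So kat⁻¹ = s·mol⁻¹.
  C = A·s = s·A (charge = current × time).
  So C² = s²·A².
  Combining: kat⁻¹·m·C²·A⁻¹·s⁻¹ = (s·mol⁻¹) · m · (s²·A²) · A⁻¹ · s⁻¹ = m·s²·A·mol⁻¹.
Left is s²·A·mol⁻¹; right is m·s²·A·mol⁻¹ — different.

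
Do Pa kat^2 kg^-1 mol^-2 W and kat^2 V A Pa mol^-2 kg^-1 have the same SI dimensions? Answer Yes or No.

Yes

Left side:
  Pa = N/m² (pressure = force per area),
      = kg·m⁻¹·s⁻².
  kat = mol/s = s⁻¹·mol (catalytic activity).
  So kat² = s⁻²·mol².
  W = J/s (power = energy per time),
      = kg·m²·s⁻³.
  Combining: Pa·kat²·kg⁻¹·mol⁻²·W = (kg·m⁻¹·s⁻²) · (s⁻²·mol²) · kg⁻¹ · mol⁻² · (kg·m²·s⁻³) = kg·m·s⁻⁷.
Right side:
  kat = s⁻¹·mol.
  So kat² = s⁻²·mol².
  V = kg·m²·s⁻³·A⁻¹.
  Pa = kg·m⁻¹·s⁻².
  Combining: kat²·V·A·Pa·mol⁻²·kg⁻¹ = (s⁻²·mol²) · (kg·m²·s⁻³·A⁻¹) · A · (kg·m⁻¹·s⁻²) · mol⁻² · kg⁻¹ = kg·m·s⁻⁷.
Both reduce to kg·m·s⁻⁷.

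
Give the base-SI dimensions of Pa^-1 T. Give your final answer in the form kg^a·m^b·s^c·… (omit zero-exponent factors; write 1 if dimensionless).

m·A⁻¹

Pa = N/m² (pressure = force per area),
    = kg·m⁻¹·s⁻².
So Pa⁻¹ = kg⁻¹·m·s².
T = Wb/m² (flux density = flux per area),
    = kg·s⁻²·A⁻¹.
Combining: Pa⁻¹·T = (kg⁻¹·m·s²) · (kg·s⁻²·A⁻¹) = m·A⁻¹.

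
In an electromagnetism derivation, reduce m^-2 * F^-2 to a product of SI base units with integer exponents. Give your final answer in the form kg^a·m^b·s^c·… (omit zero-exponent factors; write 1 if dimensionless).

F = kg⁻¹·m⁻²·s⁴·A².
So F⁻² = kg²·m⁴·s⁻⁸·A⁻⁴.
Combining: m⁻²·F⁻² = m⁻² · (kg²·m⁴·s⁻⁸·A⁻⁴) = kg²·m²·s⁻⁸·A⁻⁴.

kg²·m²·s⁻⁸·A⁻⁴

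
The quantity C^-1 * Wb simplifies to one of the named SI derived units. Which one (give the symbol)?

Ω

C = A·s = s·A (charge = current × time).
So C⁻¹ = s⁻¹·A⁻¹.
Wb = V·s (flux: a volt is a weber per second),
    = kg·m²·s⁻²·A⁻¹.
Combining: C⁻¹·Wb = (s⁻¹·A⁻¹) · (kg·m²·s⁻²·A⁻¹) = kg·m²·s⁻³·A⁻².
kg·m²·s⁻³·A⁻² is the base-SI form of the ohm.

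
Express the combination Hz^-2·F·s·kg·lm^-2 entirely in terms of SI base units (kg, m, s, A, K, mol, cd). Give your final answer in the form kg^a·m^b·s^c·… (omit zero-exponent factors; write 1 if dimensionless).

Hz = 1/s = s⁻¹ (frequency is cycles per second).
So Hz⁻² = s².
F = C/V (capacitance = charge per voltage),
    = A·s/(kg·m²·s⁻³·A⁻¹) (substituting C and V),
    = kg⁻¹·m⁻²·s⁴·A².
lm = cd·sr = cd (luminous flux; sr is dimensionless).
So lm⁻² = cd⁻².
Combining: Hz⁻²·F·s·kg·lm⁻² = s² · (kg⁻¹·m⁻²·s⁴·A²) · s · kg · cd⁻² = m⁻²·s⁷·A²·cd⁻².

m⁻²·s⁷·A²·cd⁻²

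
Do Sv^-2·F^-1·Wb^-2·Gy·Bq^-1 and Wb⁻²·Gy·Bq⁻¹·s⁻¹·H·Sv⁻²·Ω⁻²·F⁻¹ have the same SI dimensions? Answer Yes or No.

No

Left side:
  Sv = J/kg (equivalent dose = energy per mass),
      = m²·s⁻².
  So Sv⁻² = m⁻⁴·s⁴.
  F = C/V (capacitance = charge per voltage),
      = A·s/(kg·m²·s⁻³·A⁻¹) (substituting C and V),
      = kg⁻¹·m⁻²·s⁴·A².
  So F⁻¹ = kg·m²·s⁻⁴·A⁻².
  Wb = V·s (flux: a volt is a weber per second),
      = kg·m²·s⁻²·A⁻¹.
  So Wb⁻² = kg⁻²·m⁻⁴·s⁴·A².
  Gy = J/kg (absorbed dose = energy per mass),
      = m²·s⁻².
  Bq = 1/s = s⁻¹ (activity is decays per second).
  So Bq⁻¹ = s.
  Combining: Sv⁻²·F⁻¹·Wb⁻²·Gy·Bq⁻¹ = (m⁻⁴·s⁴) · (kg·m²·s⁻⁴·A⁻²) · (kg⁻²·m⁻⁴·s⁴·A²) · (m²·s⁻²) · s = kg⁻¹·m⁻⁴·s³.
Right side:
  Wb = kg·m²·s⁻²·A⁻¹.
  So Wb⁻² = kg⁻²·m⁻⁴·s⁴·A².
  Gy = m²·s⁻².
  Bq = s⁻¹.
  So Bq⁻¹ = s.
  H = kg·m²·s⁻²·A⁻².
  Sv = m²·s⁻².
  So Sv⁻² = m⁻⁴·s⁴.
  Ω = kg·m²·s⁻³·A⁻².
  So Ω⁻² = kg⁻²·m⁻⁴·s⁶·A⁴.
  F = kg⁻¹·m⁻²·s⁴·A².
  So F⁻¹ = kg·m²·s⁻⁴·A⁻².
  Combining: Wb⁻²·Gy·Bq⁻¹·s⁻¹·H·Sv⁻²·Ω⁻²·F⁻¹ = (kg⁻²·m⁻⁴·s⁴·A²) · (m²·s⁻²) · s · s⁻¹ · (kg·m²·s⁻²·A⁻²) · (m⁻⁴·s⁴) · (kg⁻²·m⁻⁴·s⁶·A⁴) · (kg·m²·s⁻⁴·A⁻²) = kg⁻²·m⁻⁶·s⁶·A².
Left is kg⁻¹·m⁻⁴·s³; right is kg⁻²·m⁻⁶·s⁶·A² — different.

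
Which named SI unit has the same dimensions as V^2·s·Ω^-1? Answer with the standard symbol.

V = W/A (potential = power per current),
    = kg·m²·s⁻³·A⁻¹.
So V² = kg²·m⁴·s⁻⁶·A⁻².
Ω = V/A (resistance = voltage per current),
    = kg·m²·s⁻³·A⁻².
So Ω⁻¹ = kg⁻¹·m⁻²·s³·A².
Combining: V²·s·Ω⁻¹ = (kg²·m⁴·s⁻⁶·A⁻²) · s · (kg⁻¹·m⁻²·s³·A²) = kg·m²·s⁻².
kg·m²·s⁻² is the base-SI form of the joule.

J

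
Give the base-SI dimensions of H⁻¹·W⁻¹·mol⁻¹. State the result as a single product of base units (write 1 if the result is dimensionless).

kg⁻²·m⁻⁴·s⁵·A²·mol⁻¹

H = Wb/A (inductance = flux per current),
    = kg·m²·s⁻²·A⁻².
So H⁻¹ = kg⁻¹·m⁻²·s²·A².
W = J/s (power = energy per time),
    = kg·m²·s⁻³.
So W⁻¹ = kg⁻¹·m⁻²·s³.
Combining: H⁻¹·W⁻¹·mol⁻¹ = (kg⁻¹·m⁻²·s²·A²) · (kg⁻¹·m⁻²·s³) · mol⁻¹ = kg⁻²·m⁻⁴·s⁵·A²·mol⁻¹.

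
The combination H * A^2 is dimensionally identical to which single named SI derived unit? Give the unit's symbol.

J

H = Wb/A (inductance = flux per current),
    = kg·m²·s⁻²·A⁻².
Combining: H·A² = (kg·m²·s⁻²·A⁻²) · A² = kg·m²·s⁻².
kg·m²·s⁻² is the base-SI form of the joule.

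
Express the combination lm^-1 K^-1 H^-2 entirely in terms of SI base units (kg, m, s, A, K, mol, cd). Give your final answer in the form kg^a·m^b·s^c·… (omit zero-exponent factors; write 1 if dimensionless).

kg⁻²·m⁻⁴·s⁴·A⁴·K⁻¹·cd⁻¹

lm = cd·sr = cd (luminous flux; sr is dimensionless).
So lm⁻¹ = cd⁻¹.
H = Wb/A (inductance = flux per current),
    = kg·m²·s⁻²·A⁻².
So H⁻² = kg⁻²·m⁻⁴·s⁴·A⁴.
Combining: lm⁻¹·K⁻¹·H⁻² = cd⁻¹ · K⁻¹ · (kg⁻²·m⁻⁴·s⁴·A⁴) = kg⁻²·m⁻⁴·s⁴·A⁴·K⁻¹·cd⁻¹.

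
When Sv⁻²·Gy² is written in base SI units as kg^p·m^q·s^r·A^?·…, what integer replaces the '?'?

Sv = J/kg (equivalent dose = energy per mass),
    = m²·s⁻².
So Sv⁻² = m⁻⁴·s⁴.
Gy = J/kg (absorbed dose = energy per mass),
    = m²·s⁻².
So Gy² = m⁴·s⁻⁴.
Combining: Sv⁻²·Gy² = (m⁻⁴·s⁴) · (m⁴·s⁻⁴) = 1.
The exponent of A is 0.

0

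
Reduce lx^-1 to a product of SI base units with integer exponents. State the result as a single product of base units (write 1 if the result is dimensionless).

lx = lm/m² (illuminance = luminous flux per area),
    = m⁻²·cd.
So lx⁻¹ = m²·cd⁻¹.

m²·cd⁻¹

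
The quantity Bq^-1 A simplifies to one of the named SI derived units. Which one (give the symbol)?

Bq = 1/s = s⁻¹ (activity is decays per second).
So Bq⁻¹ = s.
Combining: Bq⁻¹·A = s · A = s·A.
s·A is the base-SI form of the coulomb.

C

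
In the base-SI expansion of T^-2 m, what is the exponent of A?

2

T = kg·s⁻²·A⁻¹.
So T⁻² = kg⁻²·s⁴·A².
Combining: T⁻²·m = (kg⁻²·s⁴·A²) · m = kg⁻²·m·s⁴·A².
The exponent of A is 2.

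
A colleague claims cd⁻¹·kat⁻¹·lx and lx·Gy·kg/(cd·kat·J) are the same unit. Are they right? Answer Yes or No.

Yes

Left side:
  kat = mol/s = s⁻¹·mol (catalytic activity).
  So kat⁻¹ = s·mol⁻¹.
  lx = lm/m² (illuminance = luminous flux per area),
      = m⁻²·cd.
  Combining: cd⁻¹·kat⁻¹·lx = cd⁻¹ · (s·mol⁻¹) · (m⁻²·cd) = m⁻²·s·mol⁻¹.
Right side:
  lx = lm/m² (illuminance = luminous flux per area),
      = m⁻²·cd.
  kat = mol/s = s⁻¹·mol (catalytic activity).
  So kat⁻¹ = s·mol⁻¹.
  Gy = J/kg (absorbed dose = energy per mass),
      = m²·s⁻².
  J = N·m (work = force × distance),
      = kg·m²·s⁻².
  So J⁻¹ = kg⁻¹·m⁻²·s².
  Combining: cd⁻¹·lx·kat⁻¹·Gy·J⁻¹·kg = cd⁻¹ · (m⁻²·cd) · (s·mol⁻¹) · (m²·s⁻²) · (kg⁻¹·m⁻²·s²) · kg = m⁻²·s·mol⁻¹.
Both reduce to m⁻²·s·mol⁻¹.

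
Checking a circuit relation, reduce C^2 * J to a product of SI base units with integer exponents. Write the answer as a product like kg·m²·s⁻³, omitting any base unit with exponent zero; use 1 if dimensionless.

kg·m²·A²

C = A·s = s·A (charge = current × time).
So C² = s²·A².
J = N·m (work = force × distance),
    = kg·m²·s⁻².
Combining: C²·J = (s²·A²) · (kg·m²·s⁻²) = kg·m²·A².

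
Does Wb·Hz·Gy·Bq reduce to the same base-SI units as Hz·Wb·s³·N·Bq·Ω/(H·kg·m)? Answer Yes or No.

Left side:
  Wb = V·s (flux: a volt is a weber per second),
      = kg·m²·s⁻²·A⁻¹.
  Hz = 1/s = s⁻¹ (frequency is cycles per second).
  Gy = J/kg (absorbed dose = energy per mass),
      = m²·s⁻².
  Bq = 1/s = s⁻¹ (activity is decays per second).
  Combining: Wb·Hz·Gy·Bq = (kg·m²·s⁻²·A⁻¹) · s⁻¹ · (m²·s⁻²) · s⁻¹ = kg·m⁴·s⁻⁶·A⁻¹.
Right side:
  H = Wb/A (inductance = flux per current),
      = kg·m²·s⁻²·A⁻².
  So H⁻¹ = kg⁻¹·m⁻²·s²·A².
  Hz = 1/s = s⁻¹ (frequency is cycles per second).
  Wb = V·s (flux: a volt is a weber per second),
      = kg·m²·s⁻²·A⁻¹.
  N = kg·m/s² = kg·m·s⁻² (force = mass × acceleration).
  Bq = 1/s = s⁻¹ (activity is decays per second).
  Ω = V/A (resistance = voltage per current),
      = kg·m²·s⁻³·A⁻².
  Combining: H⁻¹·Hz·Wb·kg⁻¹·m⁻¹·s³·N·Bq·Ω = (kg⁻¹·m⁻²·s²·A²) · s⁻¹ · (kg·m²·s⁻²·A⁻¹) · kg⁻¹ · m⁻¹ · s³ · (kg·m·s⁻²) · s⁻¹ · (kg·m²·s⁻³·A⁻²) = kg·m²·s⁻⁴·A⁻¹.
Left is kg·m⁴·s⁻⁶·A⁻¹; right is kg·m²·s⁻⁴·A⁻¹ — different.

No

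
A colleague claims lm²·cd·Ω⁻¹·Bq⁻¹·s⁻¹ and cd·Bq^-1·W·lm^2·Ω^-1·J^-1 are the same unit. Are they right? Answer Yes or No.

Yes

Left side:
  lm = cd·sr = cd (luminous flux; sr is dimensionless).
  So lm² = cd².
  Ω = V/A (resistance = voltage per current),
      = kg·m²·s⁻³·A⁻².
  So Ω⁻¹ = kg⁻¹·m⁻²·s³·A².
  Bq = 1/s = s⁻¹ (activity is decays per second).
  So Bq⁻¹ = s.
  Combining: lm²·cd·Ω⁻¹·Bq⁻¹·s⁻¹ = cd² · cd · (kg⁻¹·m⁻²·s³·A²) · s · s⁻¹ = kg⁻¹·m⁻²·s³·A²·cd³.
Right side:
  Bq = 1/s = s⁻¹ (activity is decays per second).
  So Bq⁻¹ = s.
  W = J/s (power = energy per time),
      = kg·m²·s⁻³.
  lm = cd·sr = cd (luminous flux; sr is dimensionless).
  So lm² = cd².
  Ω = V/A (resistance = voltage per current),
      = kg·m²·s⁻³·A⁻².
  So Ω⁻¹ = kg⁻¹·m⁻²·s³·A².
  J = N·m (work = force × distance),
      = kg·m²·s⁻².
  So J⁻¹ = kg⁻¹·m⁻²·s².
  Combining: cd·Bq⁻¹·W·lm²·Ω⁻¹·J⁻¹ = cd · s · (kg·m²·s⁻³) · cd² · (kg⁻¹·m⁻²·s³·A²) · (kg⁻¹·m⁻²·s²) = kg⁻¹·m⁻²·s³·A²·cd³.
Both reduce to kg⁻¹·m⁻²·s³·A²·cd³.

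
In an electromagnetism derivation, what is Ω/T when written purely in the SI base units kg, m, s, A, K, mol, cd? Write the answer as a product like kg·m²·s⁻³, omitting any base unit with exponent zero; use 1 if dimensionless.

m²·s⁻¹·A⁻¹

Ω = V/A (resistance = voltage per current),
    = kg·m²·s⁻³·A⁻².
T = Wb/m² (flux density = flux per area),
    = kg·s⁻²·A⁻¹.
So T⁻¹ = kg⁻¹·s²·A.
Combining: Ω·T⁻¹ = (kg·m²·s⁻³·A⁻²) · (kg⁻¹·s²·A) = m²·s⁻¹·A⁻¹.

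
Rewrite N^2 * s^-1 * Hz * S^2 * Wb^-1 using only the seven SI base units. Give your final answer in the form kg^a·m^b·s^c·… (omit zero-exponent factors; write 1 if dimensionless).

kg⁻¹·m⁻⁴·s²·A⁵

N = kg·m/s² = kg·m·s⁻² (force = mass × acceleration).
So N² = kg²·m²·s⁻⁴.
Hz = 1/s = s⁻¹ (frequency is cycles per second).
S = 1/Ω (conductance is reciprocal resistance),
    = kg⁻¹·m⁻²·s³·A².
So S² = kg⁻²·m⁻⁴·s⁶·A⁴.
Wb = V·s (flux: a volt is a weber per second),
    = kg·m²·s⁻²·A⁻¹.
So Wb⁻¹ = kg⁻¹·m⁻²·s²·A.
Combining: N²·s⁻¹·Hz·S²·Wb⁻¹ = (kg²·m²·s⁻⁴) · s⁻¹ · s⁻¹ · (kg⁻²·m⁻⁴·s⁶·A⁴) · (kg⁻¹·m⁻²·s²·A) = kg⁻¹·m⁻⁴·s²·A⁵.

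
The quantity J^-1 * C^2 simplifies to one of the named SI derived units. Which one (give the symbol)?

J = N·m (work = force × distance),
    = kg·m²·s⁻².
So J⁻¹ = kg⁻¹·m⁻²·s².
C = A·s = s·A (charge = current × time).
So C² = s²·A².
Combining: J⁻¹·C² = (kg⁻¹·m⁻²·s²) · (s²·A²) = kg⁻¹·m⁻²·s⁴·A².
kg⁻¹·m⁻²·s⁴·A² is the base-SI form of the farad.

F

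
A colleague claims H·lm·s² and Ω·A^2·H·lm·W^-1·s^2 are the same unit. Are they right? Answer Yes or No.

Left side:
  H = Wb/A (inductance = flux per current),
      = kg·m²·s⁻²·A⁻².
  lm = cd·sr = cd (luminous flux; sr is dimensionless).
  Combining: H·lm·s² = (kg·m²·s⁻²·A⁻²) · cd · s² = kg·m²·A⁻²·cd.
Right side:
  Ω = V/A (resistance = voltage per current),
      = kg·m²·s⁻³·A⁻².
  H = Wb/A (inductance = flux per current),
      = kg·m²·s⁻²·A⁻².
  lm = cd·sr = cd (luminous flux; sr is dimensionless).
  W = J/s (power = energy per time),
      = kg·m²·s⁻³.
  So W⁻¹ = kg⁻¹·m⁻²·s³.
  Combining: Ω·A²·H·lm·W⁻¹·s² = (kg·m²·s⁻³·A⁻²) · A² · (kg·m²·s⁻²·A⁻²) · cd · (kg⁻¹·m⁻²·s³) · s² = kg·m²·A⁻²·cd.
Both reduce to kg·m²·A⁻²·cd.

Yes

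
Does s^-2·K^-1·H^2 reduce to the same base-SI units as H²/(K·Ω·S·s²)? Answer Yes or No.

Yes

Left side:
  H = kg·m²·s⁻²·A⁻².
  So H² = kg²·m⁴·s⁻⁴·A⁻⁴.
  Combining: s⁻²·K⁻¹·H² = s⁻² · K⁻¹ · (kg²·m⁴·s⁻⁴·A⁻⁴) = kg²·m⁴·s⁻⁶·A⁻⁴·K⁻¹.
Right side:
  Ω = kg·m²·s⁻³·A⁻².
  So Ω⁻¹ = kg⁻¹·m⁻²·s³·A².
  S = kg⁻¹·m⁻²·s³·A².
  So S⁻¹ = kg·m²·s⁻³·A⁻².
  H = kg·m²·s⁻²·A⁻².
  So H² = kg²·m⁴·s⁻⁴·A⁻⁴.
  Combining: K⁻¹·Ω⁻¹·S⁻¹·s⁻²·H² = K⁻¹ · (kg⁻¹·m⁻²·s³·A²) · (kg·m²·s⁻³·A⁻²) · s⁻² · (kg²·m⁴·s⁻⁴·A⁻⁴) = kg²·m⁴·s⁻⁶·A⁻⁴·K⁻¹.
Both reduce to kg²·m⁴·s⁻⁶·A⁻⁴·K⁻¹.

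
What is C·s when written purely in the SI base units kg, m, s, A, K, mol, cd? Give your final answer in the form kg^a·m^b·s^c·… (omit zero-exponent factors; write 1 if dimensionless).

s²·A

C = A·s = s·A (charge = current × time).
Combining: C·s = (s·A) · s = s²·A.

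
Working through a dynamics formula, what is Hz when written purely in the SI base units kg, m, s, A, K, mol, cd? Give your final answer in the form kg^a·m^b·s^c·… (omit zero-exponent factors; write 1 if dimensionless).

s⁻¹

Hz = 1/s = s⁻¹ (frequency is cycles per second).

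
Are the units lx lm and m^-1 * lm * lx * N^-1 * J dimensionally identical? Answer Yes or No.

Left side:
  lx = m⁻²·cd.
  lm = cd.
  Combining: lx·lm = (m⁻²·cd) · cd = m⁻²·cd².
Right side:
  lm = cd·sr = cd (luminous flux; sr is dimensionless).
  lx = lm/m² (illuminance = luminous flux per area),
      = m⁻²·cd.
  N = kg·m/s² = kg·m·s⁻² (force = mass × acceleration).
  So N⁻¹ = kg⁻¹·m⁻¹·s².
  J = N·m (work = force × distance),
      = kg·m²·s⁻².
  Combining: m⁻¹·lm·lx·N⁻¹·J = m⁻¹ · cd · (m⁻²·cd) · (kg⁻¹·m⁻¹·s²) · (kg·m²·s⁻²) = m⁻²·cd².
Both reduce to m⁻²·cd².

Yes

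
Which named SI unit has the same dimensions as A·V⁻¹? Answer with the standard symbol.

S

V = W/A (potential = power per current),
    = kg·m²·s⁻³·A⁻¹.
So V⁻¹ = kg⁻¹·m⁻²·s³·A.
Combining: A·V⁻¹ = A · (kg⁻¹·m⁻²·s³·A) = kg⁻¹·m⁻²·s³·A².
kg⁻¹·m⁻²·s³·A² is the base-SI form of the siemens.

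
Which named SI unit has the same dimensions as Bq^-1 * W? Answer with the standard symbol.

Bq = 1/s = s⁻¹ (activity is decays per second).
So Bq⁻¹ = s.
W = J/s (power = energy per time),
    = kg·m²·s⁻³.
Combining: Bq⁻¹·W = s · (kg·m²·s⁻³) = kg·m²·s⁻².
kg·m²·s⁻² is the base-SI form of the joule.

J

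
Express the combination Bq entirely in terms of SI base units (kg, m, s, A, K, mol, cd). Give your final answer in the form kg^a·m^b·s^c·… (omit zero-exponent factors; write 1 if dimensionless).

Bq = 1/s = s⁻¹ (activity is decays per second).

s⁻¹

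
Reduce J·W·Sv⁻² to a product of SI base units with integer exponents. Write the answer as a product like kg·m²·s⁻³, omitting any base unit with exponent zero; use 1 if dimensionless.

J = N·m (work = force × distance),
    = kg·m²·s⁻².
W = J/s (power = energy per time),
    = kg·m²·s⁻³.
Sv = J/kg (equivalent dose = energy per mass),
    = m²·s⁻².
So Sv⁻² = m⁻⁴·s⁴.
Combining: J·W·Sv⁻² = (kg·m²·s⁻²) · (kg·m²·s⁻³) · (m⁻⁴·s⁴) = kg²·s⁻¹.

kg²·s⁻¹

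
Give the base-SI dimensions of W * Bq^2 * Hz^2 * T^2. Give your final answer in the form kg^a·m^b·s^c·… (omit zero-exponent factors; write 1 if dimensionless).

W = J/s (power = energy per time),
    = kg·m²·s⁻³.
Bq = 1/s = s⁻¹ (activity is decays per second).
So Bq² = s⁻².
Hz = 1/s = s⁻¹ (frequency is cycles per second).
So Hz² = s⁻².
T = Wb/m² (flux density = flux per area),
    = kg·s⁻²·A⁻¹.
So T² = kg²·s⁻⁴·A⁻².
Combining: W·Bq²·Hz²·T² = (kg·m²·s⁻³) · s⁻² · s⁻² · (kg²·s⁻⁴·A⁻²) = kg³·m²·s⁻¹¹·A⁻².

kg³·m²·s⁻¹¹·A⁻²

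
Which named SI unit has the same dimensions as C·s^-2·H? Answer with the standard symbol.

V

C = s·A.
H = kg·m²·s⁻²·A⁻².
Combining: C·s⁻²·H = (s·A) · s⁻² · (kg·m²·s⁻²·A⁻²) = kg·m²·s⁻³·A⁻¹.
kg·m²·s⁻³·A⁻¹ is the base-SI form of the volt.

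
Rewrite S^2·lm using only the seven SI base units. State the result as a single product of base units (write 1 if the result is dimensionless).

S = 1/Ω (conductance is reciprocal resistance),
    = kg⁻¹·m⁻²·s³·A².
So S² = kg⁻²·m⁻⁴·s⁶·A⁴.
lm = cd·sr = cd (luminous flux; sr is dimensionless).
Combining: S²·lm = (kg⁻²·m⁻⁴·s⁶·A⁴) · cd = kg⁻²·m⁻⁴·s⁶·A⁴·cd.

kg⁻²·m⁻⁴·s⁶·A⁴·cd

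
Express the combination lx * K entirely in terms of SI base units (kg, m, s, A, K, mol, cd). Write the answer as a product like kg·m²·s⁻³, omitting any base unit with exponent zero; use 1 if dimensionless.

lx = lm/m² (illuminance = luminous flux per area),
    = m⁻²·cd.
Combining: lx·K = (m⁻²·cd) · K = m⁻²·K·cd.

m⁻²·K·cd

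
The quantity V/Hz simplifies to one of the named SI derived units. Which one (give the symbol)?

Wb

V = kg·m²·s⁻³·A⁻¹.
Hz = s⁻¹.
So Hz⁻¹ = s.
Combining: V·Hz⁻¹ = (kg·m²·s⁻³·A⁻¹) · s = kg·m²·s⁻²·A⁻¹.
kg·m²·s⁻²·A⁻¹ is the base-SI form of the weber.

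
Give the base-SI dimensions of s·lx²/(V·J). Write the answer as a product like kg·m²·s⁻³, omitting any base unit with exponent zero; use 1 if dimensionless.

kg⁻²·m⁻⁸·s⁶·A·cd²

V = kg·m²·s⁻³·A⁻¹.
So V⁻¹ = kg⁻¹·m⁻²·s³·A.
J = kg·m²·s⁻².
So J⁻¹ = kg⁻¹·m⁻²·s².
lx = m⁻²·cd.
So lx² = m⁻⁴·cd².
Combining: V⁻¹·J⁻¹·s·lx² = (kg⁻¹·m⁻²·s³·A) · (kg⁻¹·m⁻²·s²) · s · (m⁻⁴·cd²) = kg⁻²·m⁻⁸·s⁶·A·cd².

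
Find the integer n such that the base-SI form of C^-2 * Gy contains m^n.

2

C = A·s = s·A (charge = current × time).
So C⁻² = s⁻²·A⁻².
Gy = J/kg (absorbed dose = energy per mass),
    = m²·s⁻².
Combining: C⁻²·Gy = (s⁻²·A⁻²) · (m²·s⁻²) = m²·s⁻⁴·A⁻².
The exponent of m is 2.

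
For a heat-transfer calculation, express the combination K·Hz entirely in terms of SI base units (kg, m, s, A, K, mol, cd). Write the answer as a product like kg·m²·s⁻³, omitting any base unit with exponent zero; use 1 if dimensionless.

Hz = 1/s = s⁻¹ (frequency is cycles per second).
Combining: K·Hz = K · s⁻¹ = s⁻¹·K.

s⁻¹·K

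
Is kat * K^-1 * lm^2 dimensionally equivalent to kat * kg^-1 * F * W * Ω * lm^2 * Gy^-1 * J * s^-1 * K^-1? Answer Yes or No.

No

Left side:
  kat = s⁻¹·mol.
  lm = cd.
  So lm² = cd².
  Combining: kat·K⁻¹·lm² = (s⁻¹·mol) · K⁻¹ · cd² = s⁻¹·K⁻¹·mol·cd².
Right side:
  kat = s⁻¹·mol.
  F = kg⁻¹·m⁻²·s⁴·A².
  W = kg·m²·s⁻³.
  Ω = kg·m²·s⁻³·A⁻².
  lm = cd.
  So lm² = cd².
  Gy = m²·s⁻².
  So Gy⁻¹ = m⁻²·s².
  J = kg·m²·s⁻².
  Combining: kat·kg⁻¹·F·W·Ω·lm²·Gy⁻¹·J·s⁻¹·K⁻¹ = (s⁻¹·mol) · kg⁻¹ · (kg⁻¹·m⁻²·s⁴·A²) · (kg·m²·s⁻³) · (kg·m²·s⁻³·A⁻²) · cd² · (m⁻²·s²) · (kg·m²·s⁻²) · s⁻¹ · K⁻¹ = kg·m²·s⁻⁴·K⁻¹·mol·cd².
Left is s⁻¹·K⁻¹·mol·cd²; right is kg·m²·s⁻⁴·K⁻¹·mol·cd² — different.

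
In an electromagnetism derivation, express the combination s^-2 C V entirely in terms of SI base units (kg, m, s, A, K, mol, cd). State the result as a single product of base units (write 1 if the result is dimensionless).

C = A·s = s·A (charge = current × time).
V = W/A (potential = power per current),
    = kg·m²·s⁻³·A⁻¹.
Combining: s⁻²·C·V = s⁻² · (s·A) · (kg·m²·s⁻³·A⁻¹) = kg·m²·s⁻⁴.

kg·m²·s⁻⁴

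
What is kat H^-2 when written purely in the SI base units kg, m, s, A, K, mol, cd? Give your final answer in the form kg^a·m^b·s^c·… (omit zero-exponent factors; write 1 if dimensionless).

kg⁻²·m⁻⁴·s³·A⁴·mol

kat = s⁻¹·mol.
H = kg·m²·s⁻²·A⁻².
So H⁻² = kg⁻²·m⁻⁴·s⁴·A⁴.
Combining: kat·H⁻² = (s⁻¹·mol) · (kg⁻²·m⁻⁴·s⁴·A⁴) = kg⁻²·m⁻⁴·s³·A⁴·mol.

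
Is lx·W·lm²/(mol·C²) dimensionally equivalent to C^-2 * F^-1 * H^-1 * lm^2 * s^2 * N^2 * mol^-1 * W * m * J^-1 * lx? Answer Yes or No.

No

Left side:
  lx = lm/m² (illuminance = luminous flux per area),
      = m⁻²·cd.
  W = J/s (power = energy per time),
      = kg·m²·s⁻³.
  lm = cd·sr = cd (luminous flux; sr is dimensionless).
  So lm² = cd².
  C = A·s = s·A (charge = current × time).
  So C⁻² = s⁻²·A⁻².
  Combining: lx·W·mol⁻¹·lm²·C⁻² = (m⁻²·cd) · (kg·m²·s⁻³) · mol⁻¹ · cd² · (s⁻²·A⁻²) = kg·s⁻⁵·A⁻²·mol⁻¹·cd³.
Right side:
  C = A·s = s·A (charge = current × time).
  So C⁻² = s⁻²·A⁻².
  F = C/V (capacitance = charge per voltage),
      = A·s/(kg·m²·s⁻³·A⁻¹) (substituting C and V),
      = kg⁻¹·m⁻²·s⁴·A².
  So F⁻¹ = kg·m²·s⁻⁴·A⁻².
  H = Wb/A (inductance = flux per current),
      = kg·m²·s⁻²·A⁻².
  So H⁻¹ = kg⁻¹·m⁻²·s²·A².
  lm = cd·sr = cd (luminous flux; sr is dimensionless).
  So lm² = cd².
  N = kg·m/s² = kg·m·s⁻² (force = mass × acceleration).
  So N² = kg²·m²·s⁻⁴.
  W = J/s (power = energy per time),
      = kg·m²·s⁻³.
  J = N·m (work = force × distance),
      = kg·m²·s⁻².
  So J⁻¹ = kg⁻¹·m⁻²·s².
  lx = lm/m² (illuminance = luminous flux per area),
      = m⁻²·cd.
  Combining: C⁻²·F⁻¹·H⁻¹·lm²·s²·N²·mol⁻¹·W·m·J⁻¹·lx = (s⁻²·A⁻²) · (kg·m²·s⁻⁴·A⁻²) · (kg⁻¹·m⁻²·s²·A²) · cd² · s² · (kg²·m²·s⁻⁴) · mol⁻¹ · (kg·m²·s⁻³) · m · (kg⁻¹·m⁻²·s²) · (m⁻²·cd) = kg²·m·s⁻⁷·A⁻²·mol⁻¹·cd³.
Left is kg·s⁻⁵·A⁻²·mol⁻¹·cd³; right is kg²·m·s⁻⁷·A⁻²·mol⁻¹·cd³ — different.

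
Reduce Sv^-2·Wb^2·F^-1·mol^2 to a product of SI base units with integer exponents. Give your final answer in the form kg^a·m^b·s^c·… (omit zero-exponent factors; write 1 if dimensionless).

kg³·m²·s⁻⁴·A⁻⁴·mol²

Sv = m²·s⁻².
So Sv⁻² = m⁻⁴·s⁴.
Wb = kg·m²·s⁻²·A⁻¹.
So Wb² = kg²·m⁴·s⁻⁴·A⁻².
F = kg⁻¹·m⁻²·s⁴·A².
So F⁻¹ = kg·m²·s⁻⁴·A⁻².
Combining: Sv⁻²·Wb²·F⁻¹·mol² = (m⁻⁴·s⁴) · (kg²·m⁴·s⁻⁴·A⁻²) · (kg·m²·s⁻⁴·A⁻²) · mol² = kg³·m²·s⁻⁴·A⁻⁴·mol².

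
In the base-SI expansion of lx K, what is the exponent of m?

lx = lm/m² (illuminance = luminous flux per area),
    = m⁻²·cd.
Combining: lx·K = (m⁻²·cd) · K = m⁻²·K·cd.
The exponent of m is -2.

-2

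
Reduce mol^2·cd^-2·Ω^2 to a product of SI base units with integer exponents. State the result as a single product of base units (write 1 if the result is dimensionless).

Ω = V/A (resistance = voltage per current),
    = kg·m²·s⁻³·A⁻².
So Ω² = kg²·m⁴·s⁻⁶·A⁻⁴.
Combining: mol²·cd⁻²·Ω² = mol² · cd⁻² · (kg²·m⁴·s⁻⁶·A⁻⁴) = kg²·m⁴·s⁻⁶·A⁻⁴·mol²·cd⁻².

kg²·m⁴·s⁻⁶·A⁻⁴·mol²·cd⁻²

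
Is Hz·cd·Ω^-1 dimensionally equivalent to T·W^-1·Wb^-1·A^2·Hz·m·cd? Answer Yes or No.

Left side:
  Hz = s⁻¹.
  Ω = kg·m²·s⁻³·A⁻².
  So Ω⁻¹ = kg⁻¹·m⁻²·s³·A².
  Combining: Hz·cd·Ω⁻¹ = s⁻¹ · cd · (kg⁻¹·m⁻²·s³·A²) = kg⁻¹·m⁻²·s²·A²·cd.
Right side:
  T = kg·s⁻²·A⁻¹.
  W = kg·m²·s⁻³.
  So W⁻¹ = kg⁻¹·m⁻²·s³.
  Wb = kg·m²·s⁻²·A⁻¹.
  So Wb⁻¹ = kg⁻¹·m⁻²·s²·A.
  Hz = s⁻¹.
  Combining: T·W⁻¹·Wb⁻¹·A²·Hz·m·cd = (kg·s⁻²·A⁻¹) · (kg⁻¹·m⁻²·s³) · (kg⁻¹·m⁻²·s²·A) · A² · s⁻¹ · m · cd = kg⁻¹·m⁻³·s²·A²·cd.
Left is kg⁻¹·m⁻²·s²·A²·cd; right is kg⁻¹·m⁻³·s²·A²·cd — different.

No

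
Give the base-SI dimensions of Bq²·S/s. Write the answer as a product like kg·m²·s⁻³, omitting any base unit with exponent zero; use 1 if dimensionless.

kg⁻¹·m⁻²·A²

Bq = s⁻¹.
So Bq² = s⁻².
S = kg⁻¹·m⁻²·s³·A².
Combining: Bq²·S·s⁻¹ = s⁻² · (kg⁻¹·m⁻²·s³·A²) · s⁻¹ = kg⁻¹·m⁻²·A².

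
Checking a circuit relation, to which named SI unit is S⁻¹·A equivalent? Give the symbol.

S = 1/Ω (conductance is reciprocal resistance),
    = kg⁻¹·m⁻²·s³·A².
So S⁻¹ = kg·m²·s⁻³·A⁻².
Combining: S⁻¹·A = (kg·m²·s⁻³·A⁻²) · A = kg·m²·s⁻³·A⁻¹.
kg·m²·s⁻³·A⁻¹ is the base-SI form of the volt.

V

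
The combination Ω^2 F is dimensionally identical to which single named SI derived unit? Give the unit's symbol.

Ω = V/A (resistance = voltage per current),
    = kg·m²·s⁻³·A⁻².
So Ω² = kg²·m⁴·s⁻⁶·A⁻⁴.
F = C/V (capacitance = charge per voltage),
    = A·s/(kg·m²·s⁻³·A⁻¹) (substituting C and V),
    = kg⁻¹·m⁻²·s⁴·A².
Combining: Ω²·F = (kg²·m⁴·s⁻⁶·A⁻⁴) · (kg⁻¹·m⁻²·s⁴·A²) = kg·m²·s⁻²·A⁻².
kg·m²·s⁻²·A⁻² is the base-SI form of the henry.

H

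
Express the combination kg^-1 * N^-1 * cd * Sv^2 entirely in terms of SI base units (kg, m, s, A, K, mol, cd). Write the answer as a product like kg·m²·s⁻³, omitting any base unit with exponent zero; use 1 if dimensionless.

N = kg·m·s⁻².
So N⁻¹ = kg⁻¹·m⁻¹·s².
Sv = m²·s⁻².
So Sv² = m⁴·s⁻⁴.
Combining: kg⁻¹·N⁻¹·cd·Sv² = kg⁻¹ · (kg⁻¹·m⁻¹·s²) · cd · (m⁴·s⁻⁴) = kg⁻²·m³·s⁻²·cd.

kg⁻²·m³·s⁻²·cd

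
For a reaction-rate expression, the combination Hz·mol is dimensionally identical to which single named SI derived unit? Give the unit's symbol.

kat

Hz = s⁻¹.
Combining: Hz·mol = s⁻¹ · mol = s⁻¹·mol.
s⁻¹·mol is the base-SI form of the katal.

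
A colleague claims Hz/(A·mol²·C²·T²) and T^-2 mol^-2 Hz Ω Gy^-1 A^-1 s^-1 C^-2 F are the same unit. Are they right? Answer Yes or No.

No

Left side:
  Hz = 1/s = s⁻¹ (frequency is cycles per second).
  C = A·s = s·A (charge = current × time).
  So C⁻² = s⁻²·A⁻².
  T = Wb/m² (flux density = flux per area),
      = kg·s⁻²·A⁻¹.
  So T⁻² = kg⁻²·s⁴·A².
  Combining: Hz·A⁻¹·mol⁻²·C⁻²·T⁻² = s⁻¹ · A⁻¹ · mol⁻² · (s⁻²·A⁻²) · (kg⁻²·s⁴·A²) = kg⁻²·s·A⁻¹·mol⁻².
Right side:
  T = Wb/m² (flux density = flux per area),
      = kg·s⁻²·A⁻¹.
  So T⁻² = kg⁻²·s⁴·A².
  Hz = 1/s = s⁻¹ (frequency is cycles per second).
  Ω = V/A (resistance = voltage per current),
      = kg·m²·s⁻³·A⁻².
  Gy = J/kg (absorbed dose = energy per mass),
      = m²·s⁻².
  So Gy⁻¹ = m⁻²·s².
  C = A·s = s·A (charge = current × time).
  So C⁻² = s⁻²·A⁻².
  F = C/V (capacitance = charge per voltage),
      = A·s/(kg·m²·s⁻³·A⁻¹) (substituting C and V),
      = kg⁻¹·m⁻²·s⁴·A².
  Combining: T⁻²·mol⁻²·Hz·Ω·Gy⁻¹·A⁻¹·s⁻¹·C⁻²·F = (kg⁻²·s⁴·A²) · mol⁻² · s⁻¹ · (kg·m²·s⁻³·A⁻²) · (m⁻²·s²) · A⁻¹ · s⁻¹ · (s⁻²·A⁻²) · (kg⁻¹·m⁻²·s⁴·A²) = kg⁻²·m⁻²·s³·A⁻¹·mol⁻².
Left is kg⁻²·s·A⁻¹·mol⁻²; right is kg⁻²·m⁻²·s³·A⁻¹·mol⁻² — different.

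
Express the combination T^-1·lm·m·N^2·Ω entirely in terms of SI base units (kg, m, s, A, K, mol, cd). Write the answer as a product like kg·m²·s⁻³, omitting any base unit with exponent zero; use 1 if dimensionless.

kg²·m⁵·s⁻⁵·A⁻¹·cd

T = kg·s⁻²·A⁻¹.
So T⁻¹ = kg⁻¹·s²·A.
lm = cd.
N = kg·m·s⁻².
So N² = kg²·m²·s⁻⁴.
Ω = kg·m²·s⁻³·A⁻².
Combining: T⁻¹·lm·m·N²·Ω = (kg⁻¹·s²·A) · cd · m · (kg²·m²·s⁻⁴) · (kg·m²·s⁻³·A⁻²) = kg²·m⁵·s⁻⁵·A⁻¹·cd.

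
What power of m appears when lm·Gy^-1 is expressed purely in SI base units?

lm = cd·sr = cd (luminous flux; sr is dimensionless).
Gy = J/kg (absorbed dose = energy per mass),
    = m²·s⁻².
So Gy⁻¹ = m⁻²·s².
Combining: lm·Gy⁻¹ = cd · (m⁻²·s²) = m⁻²·s²·cd.
The exponent of m is -2.

-2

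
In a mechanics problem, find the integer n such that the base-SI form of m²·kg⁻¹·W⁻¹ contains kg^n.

W = kg·m²·s⁻³.
So W⁻¹ = kg⁻¹·m⁻²·s³.
Combining: m²·kg⁻¹·W⁻¹ = m² · kg⁻¹ · (kg⁻¹·m⁻²·s³) = kg⁻²·s³.
The exponent of kg is -2.

-2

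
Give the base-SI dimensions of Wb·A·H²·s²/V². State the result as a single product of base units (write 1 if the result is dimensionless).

kg·m²·s²·A⁻²

Wb = V·s (flux: a volt is a weber per second),
    = kg·m²·s⁻²·A⁻¹.
H = Wb/A (inductance = flux per current),
    = kg·m²·s⁻²·A⁻².
So H² = kg²·m⁴·s⁻⁴·A⁻⁴.
V = W/A (potential = power per current),
    = kg·m²·s⁻³·A⁻¹.
So V⁻² = kg⁻²·m⁻⁴·s⁶·A².
Combining: Wb·A·H²·V⁻²·s² = (kg·m²·s⁻²·A⁻¹) · A · (kg²·m⁴·s⁻⁴·A⁻⁴) · (kg⁻²·m⁻⁴·s⁶·A²) · s² = kg·m²·s²·A⁻².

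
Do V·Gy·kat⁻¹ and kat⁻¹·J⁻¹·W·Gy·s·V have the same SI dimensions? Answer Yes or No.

Left side:
  V = kg·m²·s⁻³·A⁻¹.
  Gy = m²·s⁻².
  kat = s⁻¹·mol.
  So kat⁻¹ = s·mol⁻¹.
  Combining: V·Gy·kat⁻¹ = (kg·m²·s⁻³·A⁻¹) · (m²·s⁻²) · (s·mol⁻¹) = kg·m⁴·s⁻⁴·A⁻¹·mol⁻¹.
Right side:
  kat = s⁻¹·mol.
  So kat⁻¹ = s·mol⁻¹.
  J = kg·m²·s⁻².
  So J⁻¹ = kg⁻¹·m⁻²·s².
  W = kg·m²·s⁻³.
  Gy = m²·s⁻².
  V = kg·m²·s⁻³·A⁻¹.
  Combining: kat⁻¹·J⁻¹·W·Gy·s·V = (s·mol⁻¹) · (kg⁻¹·m⁻²·s²) · (kg·m²·s⁻³) · (m²·s⁻²) · s · (kg·m²·s⁻³·A⁻¹) = kg·m⁴·s⁻⁴·A⁻¹·mol⁻¹.
Both reduce to kg·m⁴·s⁻⁴·A⁻¹·mol⁻¹.

Yes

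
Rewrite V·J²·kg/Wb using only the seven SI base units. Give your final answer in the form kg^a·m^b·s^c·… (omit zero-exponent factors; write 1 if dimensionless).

Wb = kg·m²·s⁻²·A⁻¹.
So Wb⁻¹ = kg⁻¹·m⁻²·s²·A.
V = kg·m²·s⁻³·A⁻¹.
J = kg·m²·s⁻².
So J² = kg²·m⁴·s⁻⁴.
Combining: Wb⁻¹·V·J²·kg = (kg⁻¹·m⁻²·s²·A) · (kg·m²·s⁻³·A⁻¹) · (kg²·m⁴·s⁻⁴) · kg = kg³·m⁴·s⁻⁵.

kg³·m⁴·s⁻⁵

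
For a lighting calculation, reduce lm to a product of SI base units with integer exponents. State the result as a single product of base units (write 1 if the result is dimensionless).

cd

lm = cd.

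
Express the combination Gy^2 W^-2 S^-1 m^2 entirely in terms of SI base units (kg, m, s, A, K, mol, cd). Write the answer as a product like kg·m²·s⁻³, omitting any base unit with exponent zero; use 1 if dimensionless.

Gy = J/kg (absorbed dose = energy per mass),
    = m²·s⁻².
So Gy² = m⁴·s⁻⁴.
W = J/s (power = energy per time),
    = kg·m²·s⁻³.
So W⁻² = kg⁻²·m⁻⁴·s⁶.
S = 1/Ω (conductance is reciprocal resistance),
    = kg⁻¹·m⁻²·s³·A².
So S⁻¹ = kg·m²·s⁻³·A⁻².
Combining: Gy²·W⁻²·S⁻¹·m² = (m⁴·s⁻⁴) · (kg⁻²·m⁻⁴·s⁶) · (kg·m²·s⁻³·A⁻²) · m² = kg⁻¹·m⁴·s⁻¹·A⁻².

kg⁻¹·m⁴·s⁻¹·A⁻²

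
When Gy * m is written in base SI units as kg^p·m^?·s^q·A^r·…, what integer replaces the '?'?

Gy = J/kg (absorbed dose = energy per mass),
    = m²·s⁻².
Combining: Gy·m = (m²·s⁻²) · m = m³·s⁻².
The exponent of m is 3.

3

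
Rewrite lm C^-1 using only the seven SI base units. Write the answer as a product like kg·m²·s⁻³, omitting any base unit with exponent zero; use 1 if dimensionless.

s⁻¹·A⁻¹·cd

lm = cd.
C = s·A.
So C⁻¹ = s⁻¹·A⁻¹.
Combining: lm·C⁻¹ = cd · (s⁻¹·A⁻¹) = s⁻¹·A⁻¹·cd.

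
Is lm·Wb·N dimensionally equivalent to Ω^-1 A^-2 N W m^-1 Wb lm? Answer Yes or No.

No

Left side:
  lm = cd.
  Wb = kg·m²·s⁻²·A⁻¹.
  N = kg·m·s⁻².
  Combining: lm·Wb·N = cd · (kg·m²·s⁻²·A⁻¹) · (kg·m·s⁻²) = kg²·m³·s⁻⁴·A⁻¹·cd.
Right side:
  Ω = kg·m²·s⁻³·A⁻².
  So Ω⁻¹ = kg⁻¹·m⁻²·s³·A².
  N = kg·m·s⁻².
  W = kg·m²·s⁻³.
  Wb = kg·m²·s⁻²·A⁻¹.
  lm = cd.
  Combining: Ω⁻¹·A⁻²·N·W·m⁻¹·Wb·lm = (kg⁻¹·m⁻²·s³·A²) · A⁻² · (kg·m·s⁻²) · (kg·m²·s⁻³) · m⁻¹ · (kg·m²·s⁻²·A⁻¹) · cd = kg²·m²·s⁻⁴·A⁻¹·cd.
Left is kg²·m³·s⁻⁴·A⁻¹·cd; right is kg²·m²·s⁻⁴·A⁻¹·cd — different.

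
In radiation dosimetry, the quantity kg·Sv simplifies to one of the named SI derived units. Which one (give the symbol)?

J

Sv = J/kg (equivalent dose = energy per mass),
    = m²·s⁻².
Combining: kg·Sv = kg · (m²·s⁻²) = kg·m²·s⁻².
kg·m²·s⁻² is the base-SI form of the joule.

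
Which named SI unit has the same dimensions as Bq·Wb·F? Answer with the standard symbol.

Bq = s⁻¹.
Wb = kg·m²·s⁻²·A⁻¹.
F = kg⁻¹·m⁻²·s⁴·A².
Combining: Bq·Wb·F = s⁻¹ · (kg·m²·s⁻²·A⁻¹) · (kg⁻¹·m⁻²·s⁴·A²) = s·A.
s·A is the base-SI form of the coulomb.

C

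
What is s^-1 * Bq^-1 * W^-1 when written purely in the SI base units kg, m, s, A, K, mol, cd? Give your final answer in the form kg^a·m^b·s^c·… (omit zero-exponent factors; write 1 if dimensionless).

kg⁻¹·m⁻²·s³

Bq = 1/s = s⁻¹ (activity is decays per second).
So Bq⁻¹ = s.
W = J/s (power = energy per time),
    = kg·m²·s⁻³.
So W⁻¹ = kg⁻¹·m⁻²·s³.
Combining: s⁻¹·Bq⁻¹·W⁻¹ = s⁻¹ · s · (kg⁻¹·m⁻²·s³) = kg⁻¹·m⁻²·s³.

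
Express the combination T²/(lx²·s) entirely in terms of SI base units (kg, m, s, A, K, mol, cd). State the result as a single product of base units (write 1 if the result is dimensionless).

lx = m⁻²·cd.
So lx⁻² = m⁴·cd⁻².
T = kg·s⁻²·A⁻¹.
So T² = kg²·s⁻⁴·A⁻².
Combining: lx⁻²·T²·s⁻¹ = (m⁴·cd⁻²) · (kg²·s⁻⁴·A⁻²) · s⁻¹ = kg²·m⁴·s⁻⁵·A⁻²·cd⁻².

kg²·m⁴·s⁻⁵·A⁻²·cd⁻²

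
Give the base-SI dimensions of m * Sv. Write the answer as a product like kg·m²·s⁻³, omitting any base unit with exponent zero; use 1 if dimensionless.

m³·s⁻²

Sv = J/kg (equivalent dose = energy per mass),
    = m²·s⁻².
Combining: m·Sv = m · (m²·s⁻²) = m³·s⁻².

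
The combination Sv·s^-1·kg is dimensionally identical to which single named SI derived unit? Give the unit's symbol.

Sv = J/kg (equivalent dose = energy per mass),
    = m²·s⁻².
Combining: Sv·s⁻¹·kg = (m²·s⁻²) · s⁻¹ · kg = kg·m²·s⁻³.
kg·m²·s⁻³ is the base-SI form of the watt.

W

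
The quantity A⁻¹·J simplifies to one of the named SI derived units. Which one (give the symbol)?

J = N·m (work = force × distance),
    = kg·m²·s⁻².
Combining: A⁻¹·J = A⁻¹ · (kg·m²·s⁻²) = kg·m²·s⁻²·A⁻¹.
kg·m²·s⁻²·A⁻¹ is the base-SI form of the weber.

Wb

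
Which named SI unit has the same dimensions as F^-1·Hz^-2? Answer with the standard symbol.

H

F = C/V (capacitance = charge per voltage),
    = A·s/(kg·m²·s⁻³·A⁻¹) (substituting C and V),
    = kg⁻¹·m⁻²·s⁴·A².
So F⁻¹ = kg·m²·s⁻⁴·A⁻².
Hz = 1/s = s⁻¹ (frequency is cycles per second).
So Hz⁻² = s².
Combining: F⁻¹·Hz⁻² = (kg·m²·s⁻⁴·A⁻²) · s² = kg·m²·s⁻²·A⁻².
kg·m²·s⁻²·A⁻² is the base-SI form of the henry.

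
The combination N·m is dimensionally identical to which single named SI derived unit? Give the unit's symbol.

J

N = kg·m/s² = kg·m·s⁻² (force = mass × acceleration).
Combining: N·m = (kg·m·s⁻²) · m = kg·m²·s⁻².
kg·m²·s⁻² is the base-SI form of the joule.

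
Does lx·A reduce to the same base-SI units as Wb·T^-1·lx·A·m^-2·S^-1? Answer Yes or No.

Left side:
  lx = m⁻²·cd.
  Combining: lx·A = (m⁻²·cd) · A = m⁻²·A·cd.
Right side:
  Wb = V·s (flux: a volt is a weber per second),
      = kg·m²·s⁻²·A⁻¹.
  T = Wb/m² (flux density = flux per area),
      = kg·s⁻²·A⁻¹.
  So T⁻¹ = kg⁻¹·s²·A.
  lx = lm/m² (illuminance = luminous flux per area),
      = m⁻²·cd.
  S = 1/Ω (conductance is reciprocal resistance),
      = kg⁻¹·m⁻²·s³·A².
  So S⁻¹ = kg·m²·s⁻³·A⁻².
  Combining: Wb·T⁻¹·lx·A·m⁻²·S⁻¹ = (kg·m²·s⁻²·A⁻¹) · (kg⁻¹·s²·A) · (m⁻²·cd) · A · m⁻² · (kg·m²·s⁻³·A⁻²) = kg·s⁻³·A⁻¹·cd.
Left is m⁻²·A·cd; right is kg·s⁻³·A⁻¹·cd — different.

No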